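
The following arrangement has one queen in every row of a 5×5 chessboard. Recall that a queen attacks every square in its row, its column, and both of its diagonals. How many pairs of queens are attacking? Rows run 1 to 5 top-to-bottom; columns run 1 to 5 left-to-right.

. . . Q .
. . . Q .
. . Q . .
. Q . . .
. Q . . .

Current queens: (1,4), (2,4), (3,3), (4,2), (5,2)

5

Same column: (1,4)–(2,4) (column 4); (4,2)–(5,2) (column 2).
Same diagonal: (2,4)–(3,3) (|2−3| = |4−3| = 1); (2,4)–(4,2) (|2−4| = |4−2| = 2); (3,3)–(4,2) (|3−4| = |3−2| = 1).
Total attacking pairs: 5.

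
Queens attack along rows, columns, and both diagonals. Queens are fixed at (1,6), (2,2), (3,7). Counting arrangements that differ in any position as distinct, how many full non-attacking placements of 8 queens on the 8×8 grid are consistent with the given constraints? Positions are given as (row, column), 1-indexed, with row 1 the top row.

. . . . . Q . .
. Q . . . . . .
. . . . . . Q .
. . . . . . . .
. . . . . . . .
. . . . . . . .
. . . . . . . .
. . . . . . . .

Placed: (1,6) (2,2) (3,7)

2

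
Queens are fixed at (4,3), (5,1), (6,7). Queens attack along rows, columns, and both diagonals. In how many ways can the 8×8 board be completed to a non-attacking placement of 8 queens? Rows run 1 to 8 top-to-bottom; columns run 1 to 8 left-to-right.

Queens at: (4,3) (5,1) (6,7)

Branch on row 1: col 4 → 2; col 8 → 1.
Sum: 2 + 1 = 3.

3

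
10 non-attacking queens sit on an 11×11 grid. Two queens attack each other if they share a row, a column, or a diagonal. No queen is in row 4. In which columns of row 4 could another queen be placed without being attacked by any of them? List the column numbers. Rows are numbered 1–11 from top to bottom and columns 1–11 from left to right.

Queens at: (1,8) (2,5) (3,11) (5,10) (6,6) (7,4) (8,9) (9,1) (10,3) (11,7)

(1,8) attacks row 4 at column 8 and diagonals 5, 11.
(2,5) attacks row 4 at column 5 and diagonals 3, 7.
(3,11) attacks row 4 at column 11 and diagonals 10.
(5,10) attacks row 4 at column 10 and diagonals 9, 11.
(6,6) attacks row 4 at column 6 and diagonals 4, 8.
(7,4) attacks row 4 at column 4 and diagonals 1, 7.
(8,9) attacks row 4 at column 9 and diagonals 5.
(9,1) attacks row 4 at column 1 and diagonals 6.
(10,3) attacks row 4 at column 3 and diagonals 9.
(11,7) attacks row 4 at column 7.
Attacked columns: {1, 3, 4, 5, 6, 7, 8, 9, 10, 11}. Safe: {2}.

columns 2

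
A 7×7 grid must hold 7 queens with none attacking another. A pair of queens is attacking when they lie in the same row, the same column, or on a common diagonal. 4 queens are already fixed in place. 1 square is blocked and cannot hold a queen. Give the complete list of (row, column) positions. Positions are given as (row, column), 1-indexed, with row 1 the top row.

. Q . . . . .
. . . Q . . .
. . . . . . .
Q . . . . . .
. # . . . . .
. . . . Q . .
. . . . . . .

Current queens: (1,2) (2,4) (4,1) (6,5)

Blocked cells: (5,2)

(1,2) (2,4) (3,6) (4,1) (5,3) (6,5) (7,7)

Row 3: attacked by (1,2)→{2,4}; (2,4)→{3,4,5}; (4,1)→{1,2}; (6,5)→{2,5}. Safe: 6, 7. Place at column 6.
Row 5: attacked by (1,2)→{2,6}; (2,4)→{1,4,7}; (3,6)→{4,6}; (4,1)→{1,2}; (6,5)→{4,5,6}. Blocked: 2. Safe: 3. Place at column 3.
Row 7: attacked by (1,2)→{2}; (2,4)→{4}; (3,6)→{2,6}; (4,1)→{1,4}; (5,3)→{1,3,5}; (6,5)→{4,5,6}. Safe: 7. Place at column 7.
Columns [2, 4, 6, 1, 3, 5, 7], r−c [-1, -2, -3, 3, 2, 1, 0], r+c [3, 6, 9, 5, 8, 11, 14] are all distinct, so no two queens attack.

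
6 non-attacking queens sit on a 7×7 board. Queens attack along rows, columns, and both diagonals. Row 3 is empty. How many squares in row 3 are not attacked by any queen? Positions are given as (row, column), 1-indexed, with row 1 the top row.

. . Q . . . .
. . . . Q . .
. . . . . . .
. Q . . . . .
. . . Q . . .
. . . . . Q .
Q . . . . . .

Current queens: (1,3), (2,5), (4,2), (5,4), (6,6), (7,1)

(1,3) attacks row 3 at column 3 and diagonals 1, 5.
(2,5) attacks row 3 at column 5 and diagonals 4, 6.
(4,2) attacks row 3 at column 2 and diagonals 1, 3.
(5,4) attacks row 3 at column 4 and diagonals 2, 6.
(6,6) attacks row 3 at column 6 and diagonals 3.
(7,1) attacks row 3 at column 1 and diagonals 5.
Attacked columns: {1, 2, 3, 4, 5, 6}. Safe: {7}.

1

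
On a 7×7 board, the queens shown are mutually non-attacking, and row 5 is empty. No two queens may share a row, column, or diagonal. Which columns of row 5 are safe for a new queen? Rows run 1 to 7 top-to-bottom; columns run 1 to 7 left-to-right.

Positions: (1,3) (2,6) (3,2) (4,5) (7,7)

columns 1

(1,3) attacks row 5 at column 3 and diagonals 7.
(2,6) attacks row 5 at column 6 and diagonals 3.
(3,2) attacks row 5 at column 2 and diagonals 4.
(4,5) attacks row 5 at column 5 and diagonals 4, 6.
(7,7) attacks row 5 at column 7 and diagonals 5.
Attacked columns: {2, 3, 4, 5, 6, 7}. Safe: {1}.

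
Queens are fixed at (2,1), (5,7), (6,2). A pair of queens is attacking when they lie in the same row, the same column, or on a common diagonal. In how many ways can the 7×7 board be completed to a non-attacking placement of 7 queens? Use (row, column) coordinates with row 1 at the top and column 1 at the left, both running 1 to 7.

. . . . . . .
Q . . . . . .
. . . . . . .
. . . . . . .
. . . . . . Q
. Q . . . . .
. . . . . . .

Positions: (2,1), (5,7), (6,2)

1

Branch on row 1: col 4 → 0; col 5 → 0; col 6 → 1.
Sum: 0 + 0 + 1 = 1.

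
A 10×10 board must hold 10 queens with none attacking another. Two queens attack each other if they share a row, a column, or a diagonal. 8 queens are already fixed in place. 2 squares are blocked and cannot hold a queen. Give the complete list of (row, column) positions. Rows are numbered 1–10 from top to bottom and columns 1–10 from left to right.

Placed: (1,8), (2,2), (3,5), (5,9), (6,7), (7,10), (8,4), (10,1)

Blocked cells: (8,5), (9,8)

Row 4: attacked by (1,8)→{5,8}; (2,2)→{2,4}; (3,5)→{4,5,6}; (5,9)→{8,9,10}; (6,7)→{5,7,9}; (7,10)→{7,10}; (8,4)→{4,8}; (10,1)→{1,7}. Safe: 3. Place at column 3.
Row 9: attacked by (1,8)→{8}; (2,2)→{2,9}; (3,5)→{5}; (4,3)→{3,8}; (5,9)→{5,9}; (6,7)→{4,7,10}; (7,10)→{8,10}; (8,4)→{3,4,5}; (10,1)→{1,2}. Blocked: 8. Safe: 6. Place at column 6.
Columns [8, 2, 5, 3, 9, 7, 10, 4, 6, 1], r−c [-7, 0, -2, 1, -4, -1, -3, 4, 3, 9], r+c [9, 4, 8, 7, 14, 13, 17, 12, 15, 11] are all distinct, so no two queens attack.

(1,8) (2,2) (3,5) (4,3) (5,9) (6,7) (7,10) (8,4) (9,6) (10,1)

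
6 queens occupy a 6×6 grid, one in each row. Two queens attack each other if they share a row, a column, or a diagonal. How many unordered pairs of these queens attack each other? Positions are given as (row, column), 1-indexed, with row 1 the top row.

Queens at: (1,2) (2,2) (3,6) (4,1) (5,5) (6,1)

Same column: (1,2)–(2,2) (column 2); (4,1)–(6,1) (column 1).
Same diagonal: (2,2)–(5,5) (|2−5| = |2−5| = 3).
Total attacking pairs: 3.

3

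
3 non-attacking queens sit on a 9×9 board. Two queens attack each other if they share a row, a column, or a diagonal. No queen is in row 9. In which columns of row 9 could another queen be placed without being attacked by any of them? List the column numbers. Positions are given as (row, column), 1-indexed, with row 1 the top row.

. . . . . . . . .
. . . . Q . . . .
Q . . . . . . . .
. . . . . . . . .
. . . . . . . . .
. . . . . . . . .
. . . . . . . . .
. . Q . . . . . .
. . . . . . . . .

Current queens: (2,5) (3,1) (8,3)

columns 6, 8, 9

(2,5) attacks row 9 at column 5.
(3,1) attacks row 9 at column 1 and diagonals 7.
(8,3) attacks row 9 at column 3 and diagonals 2, 4.
Attacked columns: {1, 2, 3, 4, 5, 7}. Safe: {6, 8, 9}.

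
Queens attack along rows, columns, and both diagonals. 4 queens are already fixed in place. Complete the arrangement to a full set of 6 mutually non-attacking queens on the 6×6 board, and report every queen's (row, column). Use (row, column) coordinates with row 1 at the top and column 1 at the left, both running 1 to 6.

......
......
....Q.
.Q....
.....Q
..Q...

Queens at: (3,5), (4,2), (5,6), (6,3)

(1,4) (2,1) (3,5) (4,2) (5,6) (6,3)

Row 1: attacked by (3,5)→{3,5}; (4,2)→{2,5}; (5,6)→{2,6}; (6,3)→{3}. Safe: 1, 4. Place at column 4.
Row 2: attacked by (1,4)→{3,4,5}; (3,5)→{4,5,6}; (4,2)→{2,4}; (5,6)→{3,6}; (6,3)→{3}. Safe: 1. Place at column 1.
Columns [4, 1, 5, 2, 6, 3], r−c [-3, 1, -2, 2, -1, 3], r+c [5, 3, 8, 6, 11, 9] are all distinct, so no two queens attack.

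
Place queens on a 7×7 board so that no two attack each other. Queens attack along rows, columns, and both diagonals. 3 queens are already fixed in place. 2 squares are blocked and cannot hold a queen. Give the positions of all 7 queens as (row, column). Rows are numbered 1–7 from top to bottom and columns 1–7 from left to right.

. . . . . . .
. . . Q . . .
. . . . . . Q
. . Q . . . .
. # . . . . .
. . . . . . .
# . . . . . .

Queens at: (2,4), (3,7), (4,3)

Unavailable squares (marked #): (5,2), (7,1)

(1,1) (2,4) (3,7) (4,3) (5,6) (6,2) (7,5)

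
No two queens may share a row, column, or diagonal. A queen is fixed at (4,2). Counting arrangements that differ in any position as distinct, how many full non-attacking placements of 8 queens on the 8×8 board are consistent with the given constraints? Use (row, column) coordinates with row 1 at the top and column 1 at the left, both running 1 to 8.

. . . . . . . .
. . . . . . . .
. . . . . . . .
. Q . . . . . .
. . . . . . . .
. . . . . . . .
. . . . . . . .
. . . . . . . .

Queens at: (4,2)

Branch on row 1: col 1 → 0; col 3 → 2; col 4 → 2; col 6 → 3; col 7 → 1; col 8 → 0.
Sum: 0 + 2 + 2 + 3 + 1 + 0 = 8.

8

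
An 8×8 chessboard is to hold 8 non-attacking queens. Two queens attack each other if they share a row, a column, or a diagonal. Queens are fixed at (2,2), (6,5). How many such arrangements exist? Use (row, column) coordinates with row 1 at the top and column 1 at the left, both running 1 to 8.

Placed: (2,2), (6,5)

3

Branch on row 1: col 4 → 0; col 6 → 1; col 7 → 1; col 8 → 1.
Sum: 0 + 1 + 1 + 1 = 3.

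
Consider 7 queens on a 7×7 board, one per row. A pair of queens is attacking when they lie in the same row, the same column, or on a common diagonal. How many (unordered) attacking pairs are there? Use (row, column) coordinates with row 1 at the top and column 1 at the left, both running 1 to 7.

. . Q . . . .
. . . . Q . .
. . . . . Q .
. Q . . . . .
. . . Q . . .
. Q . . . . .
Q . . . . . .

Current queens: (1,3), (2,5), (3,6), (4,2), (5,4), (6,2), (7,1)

Same column: (4,2)–(6,2) (column 2).
Same diagonal: (2,5)–(3,6) (|2−3| = |5−6| = 1); (3,6)–(5,4) (|3−5| = |6−4| = 2); (6,2)–(7,1) (|6−7| = |2−1| = 1).
Total attacking pairs: 4.

4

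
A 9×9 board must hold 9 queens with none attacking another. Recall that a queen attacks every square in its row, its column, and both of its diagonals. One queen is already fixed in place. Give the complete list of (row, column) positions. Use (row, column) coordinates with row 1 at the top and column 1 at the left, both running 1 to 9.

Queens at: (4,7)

(1,2) (2,4) (3,1) (4,7) (5,9) (6,6) (7,3) (8,5) (9,8)

Row 1: attacked by (4,7)→{4,7}. Safe: 1, 2, 3, 5, 6, 8, 9. Place at column 2.
Row 2: attacked by (1,2)→{1,2,3}; (4,7)→{5,7,9}. Safe: 4, 6, 8. Place at column 4.
Row 3: attacked by (1,2)→{2,4}; (2,4)→{3,4,5}; (4,7)→{6,7,8}. Safe: 1, 9. Place at column 1.
Row 5: attacked by (1,2)→{2,6}; (2,4)→{1,4,7}; (3,1)→{1,3}; (4,7)→{6,7,8}. Safe: 5, 9. Place at column 9.
Row 6: attacked by (1,2)→{2,7}; (2,4)→{4,8}; (3,1)→{1,4}; (4,7)→{5,7,9}; (5,9)→{8,9}. Safe: 3, 6. Place at column 6.
Row 7: attacked by (1,2)→{2,8}; (2,4)→{4,9}; (3,1)→{1,5}; (4,7)→{4,7}; (5,9)→{7,9}; (6,6)→{5,6,7}. Safe: 3. Place at column 3.
Row 8: attacked by (1,2)→{2,9}; (2,4)→{4}; (3,1)→{1,6}; (4,7)→{3,7}; (5,9)→{6,9}; (6,6)→{4,6,8}; (7,3)→{2,3,4}. Safe: 5. Place at column 5.
Row 9: attacked by (1,2)→{2}; (2,4)→{4}; (3,1)→{1,7}; (4,7)→{2,7}; (5,9)→{5,9}; (6,6)→{3,6,9}; (7,3)→{1,3,5}; (8,5)→{4,5,6}. Safe: 8. Place at column 8.
Columns [2, 4, 1, 7, 9, 6, 3, 5, 8], r−c [-1, -2, 2, -3, -4, 0, 4, 3, 1], r+c [3, 6, 4, 11, 14, 12, 10, 13, 17] are all distinct, so no two queens attack.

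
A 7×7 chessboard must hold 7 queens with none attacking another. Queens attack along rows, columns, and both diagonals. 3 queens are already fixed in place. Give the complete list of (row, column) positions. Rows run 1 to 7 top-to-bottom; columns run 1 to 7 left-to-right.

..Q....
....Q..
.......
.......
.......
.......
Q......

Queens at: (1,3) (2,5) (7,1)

Row 3: attacked by (1,3)→{1,3,5}; (2,5)→{4,5,6}; (7,1)→{1,5}. Safe: 2, 7. Place at column 7.
Row 4: attacked by (1,3)→{3,6}; (2,5)→{3,5,7}; (3,7)→{6,7}; (7,1)→{1,4}. Safe: 2. Place at column 2.
Row 5: attacked by (1,3)→{3,7}; (2,5)→{2,5}; (3,7)→{5,7}; (4,2)→{1,2,3}; (7,1)→{1,3}. Safe: 4, 6. Place at column 4.
Row 6: attacked by (1,3)→{3}; (2,5)→{1,5}; (3,7)→{4,7}; (4,2)→{2,4}; (5,4)→{3,4,5}; (7,1)→{1,2}. Safe: 6. Place at column 6.
Columns [3, 5, 7, 2, 4, 6, 1], r−c [-2, -3, -4, 2, 1, 0, 6], r+c [4, 7, 10, 6, 9, 12, 8] are all distinct, so no two queens attack.

(1,3) (2,5) (3,7) (4,2) (5,4) (6,6) (7,1)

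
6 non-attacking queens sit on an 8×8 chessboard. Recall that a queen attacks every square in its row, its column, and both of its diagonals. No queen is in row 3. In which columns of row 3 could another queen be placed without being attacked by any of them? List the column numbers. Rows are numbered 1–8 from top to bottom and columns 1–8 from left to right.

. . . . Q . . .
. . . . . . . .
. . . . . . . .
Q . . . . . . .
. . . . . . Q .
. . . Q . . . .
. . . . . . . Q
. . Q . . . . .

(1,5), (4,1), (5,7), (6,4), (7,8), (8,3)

(1,5) attacks row 3 at column 5 and diagonals 3, 7.
(4,1) attacks row 3 at column 1 and diagonals 2.
(5,7) attacks row 3 at column 7 and diagonals 5.
(6,4) attacks row 3 at column 4 and diagonals 1, 7.
(7,8) attacks row 3 at column 8 and diagonals 4.
(8,3) attacks row 3 at column 3 and diagonals 8.
Attacked columns: {1, 2, 3, 4, 5, 7, 8}. Safe: {6}.

columns 6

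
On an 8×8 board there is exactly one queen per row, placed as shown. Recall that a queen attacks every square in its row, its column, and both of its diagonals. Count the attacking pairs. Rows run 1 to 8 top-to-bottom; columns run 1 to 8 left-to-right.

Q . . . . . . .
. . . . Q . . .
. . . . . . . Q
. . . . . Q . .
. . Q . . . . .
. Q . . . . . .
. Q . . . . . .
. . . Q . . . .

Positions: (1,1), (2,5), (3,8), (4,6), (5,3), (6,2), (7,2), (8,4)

3

Same column: (6,2)–(7,2) (column 2).
Same diagonal: (5,3)–(6,2) (|5−6| = |3−2| = 1); (6,2)–(8,4) (|6−8| = |2−4| = 2).
Total attacking pairs: 3.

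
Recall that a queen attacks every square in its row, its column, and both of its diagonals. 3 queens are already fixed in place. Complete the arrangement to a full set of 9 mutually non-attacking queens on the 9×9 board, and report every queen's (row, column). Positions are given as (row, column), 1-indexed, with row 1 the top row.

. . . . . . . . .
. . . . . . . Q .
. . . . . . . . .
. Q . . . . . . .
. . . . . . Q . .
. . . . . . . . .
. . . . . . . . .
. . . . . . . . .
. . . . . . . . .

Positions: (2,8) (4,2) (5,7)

(1,1) (2,8) (3,4) (4,2) (5,7) (6,9) (7,6) (8,3) (9,5)

Row 1: attacked by (2,8)→{7,8,9}; (4,2)→{2,5}; (5,7)→{3,7}. Safe: 1, 4, 6. Place at column 1.
Row 3: attacked by (1,1)→{1,3}; (2,8)→{7,8,9}; (4,2)→{1,2,3}; (5,7)→{5,7,9}. Safe: 4, 6. Place at column 4.
Row 6: attacked by (1,1)→{1,6}; (2,8)→{4,8}; (3,4)→{1,4,7}; (4,2)→{2,4}; (5,7)→{6,7,8}. Safe: 3, 5, 9. Place at column 9.
Row 7: attacked by (1,1)→{1,7}; (2,8)→{3,8}; (3,4)→{4,8}; (4,2)→{2,5}; (5,7)→{5,7,9}; (6,9)→{8,9}. Safe: 6. Place at column 6.
Row 8: attacked by (1,1)→{1,8}; (2,8)→{2,8}; (3,4)→{4,9}; (4,2)→{2,6}; (5,7)→{4,7}; (6,9)→{7,9}; (7,6)→{5,6,7}. Safe: 3. Place at column 3.
Row 9: attacked by (1,1)→{1,9}; (2,8)→{1,8}; (3,4)→{4}; (4,2)→{2,7}; (5,7)→{3,7}; (6,9)→{6,9}; (7,6)→{4,6,8}; (8,3)→{2,3,4}. Safe: 5. Place at column 5.
Columns [1, 8, 4, 2, 7, 9, 6, 3, 5], r−c [0, -6, -1, 2, -2, -3, 1, 5, 4], r+c [2, 10, 7, 6, 12, 15, 13, 11, 14] are all distinct, so no two queens attack.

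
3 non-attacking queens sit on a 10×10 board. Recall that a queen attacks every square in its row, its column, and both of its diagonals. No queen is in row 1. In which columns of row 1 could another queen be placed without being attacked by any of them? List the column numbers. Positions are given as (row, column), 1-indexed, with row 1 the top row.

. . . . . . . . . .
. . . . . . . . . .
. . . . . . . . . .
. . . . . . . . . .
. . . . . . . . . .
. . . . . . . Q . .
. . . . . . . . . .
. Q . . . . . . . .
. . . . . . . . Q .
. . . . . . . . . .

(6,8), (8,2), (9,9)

(6,8) attacks row 1 at column 8 and diagonals 3.
(8,2) attacks row 1 at column 2 and diagonals 9.
(9,9) attacks row 1 at column 9 and diagonals 1.
Attacked columns: {1, 2, 3, 8, 9}. Safe: {4, 5, 6, 7, 10}.

columns 4, 5, 6, 7, 10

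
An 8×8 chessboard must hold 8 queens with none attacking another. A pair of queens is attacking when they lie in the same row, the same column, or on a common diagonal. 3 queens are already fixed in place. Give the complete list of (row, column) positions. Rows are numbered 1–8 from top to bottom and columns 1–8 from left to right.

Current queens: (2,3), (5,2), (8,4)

(1,8) (2,3) (3,1) (4,6) (5,2) (6,5) (7,7) (8,4)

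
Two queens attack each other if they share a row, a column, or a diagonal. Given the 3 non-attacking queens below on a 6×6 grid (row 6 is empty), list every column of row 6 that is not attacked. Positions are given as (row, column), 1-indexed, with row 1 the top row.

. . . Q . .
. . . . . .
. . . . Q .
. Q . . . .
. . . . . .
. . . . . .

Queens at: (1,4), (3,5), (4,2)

columns 1, 3, 6

(1,4) attacks row 6 at column 4.
(3,5) attacks row 6 at column 5 and diagonals 2.
(4,2) attacks row 6 at column 2 and diagonals 4.
Attacked columns: {2, 4, 5}. Safe: {1, 3, 6}.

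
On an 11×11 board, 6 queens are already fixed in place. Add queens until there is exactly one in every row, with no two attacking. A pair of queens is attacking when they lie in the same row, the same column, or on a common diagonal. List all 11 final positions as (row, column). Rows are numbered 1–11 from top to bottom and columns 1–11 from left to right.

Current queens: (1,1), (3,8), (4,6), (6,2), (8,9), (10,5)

(1,1) (2,10) (3,8) (4,6) (5,4) (6,2) (7,11) (8,9) (9,7) (10,5) (11,3)

Row 2: attacked by (1,1)→{1,2}; (3,8)→{7,8,9}; (4,6)→{4,6,8}; (6,2)→{2,6}; (8,9)→{3,9}; (10,5)→{5}. Safe: 10, 11. Place at column 10.
Row 5: attacked by (1,1)→{1,5}; (2,10)→{7,10}; (3,8)→{6,8,10}; (4,6)→{5,6,7}; (6,2)→{1,2,3}; (8,9)→{6,9}; (10,5)→{5,10}. Safe: 4, 11. Place at column 4.
Row 7: attacked by (1,1)→{1,7}; (2,10)→{5,10}; (3,8)→{4,8}; (4,6)→{3,6,9}; (5,4)→{2,4,6}; (6,2)→{1,2,3}; (8,9)→{8,9,10}; (10,5)→{2,5,8}. Safe: 11. Place at column 11.
Row 9: attacked by (1,1)→{1,9}; (2,10)→{3,10}; (3,8)→{2,8}; (4,6)→{1,6,11}; (5,4)→{4,8}; (6,2)→{2,5}; (7,11)→{9,11}; (8,9)→{8,9,10}; (10,5)→{4,5,6}. Safe: 7. Place at column 7.
Row 11: attacked by (1,1)→{1,11}; (2,10)→{1,10}; (3,8)→{8}; (4,6)→{6}; (5,4)→{4,10}; (6,2)→{2,7}; (7,11)→{7,11}; (8,9)→{6,9}; (9,7)→{5,7,9}; (10,5)→{4,5,6}. Safe: 3. Place at column 3.
Columns [1, 10, 8, 6, 4, 2, 11, 9, 7, 5, 3], r−c [0, -8, -5, -2, 1, 4, -4, -1, 2, 5, 8], r+c [2, 12, 11, 10, 9, 8, 18, 17, 16, 15, 14] are all distinct, so no two queens attack.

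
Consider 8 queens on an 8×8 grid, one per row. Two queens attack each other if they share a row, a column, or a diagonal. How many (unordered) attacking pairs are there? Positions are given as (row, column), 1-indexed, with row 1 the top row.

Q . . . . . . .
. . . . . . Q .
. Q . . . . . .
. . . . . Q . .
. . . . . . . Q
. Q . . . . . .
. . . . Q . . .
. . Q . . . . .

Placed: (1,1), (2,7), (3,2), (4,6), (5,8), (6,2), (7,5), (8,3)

1

Same column: (3,2)–(6,2) (column 2).
Total attacking pairs: 1.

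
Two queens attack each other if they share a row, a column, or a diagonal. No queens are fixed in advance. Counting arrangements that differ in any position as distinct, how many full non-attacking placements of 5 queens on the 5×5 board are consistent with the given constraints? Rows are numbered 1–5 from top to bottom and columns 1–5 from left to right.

Branch on row 1: col 1 → 2; col 2 → 2; col 3 → 2; col 4 → 2; col 5 → 2.
Sum: 2 + 2 + 2 + 2 + 2 = 10.
(This is the classic 5-queens count.)

10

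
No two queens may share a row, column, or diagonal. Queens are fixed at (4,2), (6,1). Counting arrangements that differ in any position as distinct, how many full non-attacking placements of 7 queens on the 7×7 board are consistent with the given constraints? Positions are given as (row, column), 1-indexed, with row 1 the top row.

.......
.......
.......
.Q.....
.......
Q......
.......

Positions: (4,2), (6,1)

2

Branch on row 1: col 3 → 0; col 4 → 1; col 7 → 1.
Sum: 0 + 1 + 1 = 2.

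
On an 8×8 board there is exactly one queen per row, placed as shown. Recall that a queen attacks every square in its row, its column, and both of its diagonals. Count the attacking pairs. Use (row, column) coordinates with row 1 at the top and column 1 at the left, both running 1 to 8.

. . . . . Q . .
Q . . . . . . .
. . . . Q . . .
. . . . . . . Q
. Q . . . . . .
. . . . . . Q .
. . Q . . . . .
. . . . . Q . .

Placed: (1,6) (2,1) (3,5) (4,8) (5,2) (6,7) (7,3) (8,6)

Same column: (1,6)–(8,6) (column 6).
Same diagonal: (1,6)–(5,2) (|1−5| = |6−2| = 4).
Total attacking pairs: 2.

2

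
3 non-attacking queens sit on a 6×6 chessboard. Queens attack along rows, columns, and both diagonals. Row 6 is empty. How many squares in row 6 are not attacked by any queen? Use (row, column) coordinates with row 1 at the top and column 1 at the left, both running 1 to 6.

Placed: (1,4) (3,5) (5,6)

(1,4) attacks row 6 at column 4.
(3,5) attacks row 6 at column 5 and diagonals 2.
(5,6) attacks row 6 at column 6 and diagonals 5.
Attacked columns: {2, 4, 5, 6}. Safe: {1, 3}.

2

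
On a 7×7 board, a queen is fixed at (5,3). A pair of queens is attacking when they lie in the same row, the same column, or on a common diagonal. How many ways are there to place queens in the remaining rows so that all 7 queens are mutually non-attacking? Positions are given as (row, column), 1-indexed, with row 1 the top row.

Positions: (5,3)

Branch on row 1: col 1 → 1; col 2 → 1; col 4 → 1; col 5 → 2; col 6 → 1.
Sum: 1 + 1 + 1 + 2 + 1 = 6.

6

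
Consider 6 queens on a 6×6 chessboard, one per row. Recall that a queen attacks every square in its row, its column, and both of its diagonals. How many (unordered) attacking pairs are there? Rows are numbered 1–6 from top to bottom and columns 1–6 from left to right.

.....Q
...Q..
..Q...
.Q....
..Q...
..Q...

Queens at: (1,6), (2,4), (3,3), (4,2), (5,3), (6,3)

Same column: (3,3)–(5,3) (column 3); (3,3)–(6,3) (column 3); (5,3)–(6,3) (column 3).
Same diagonal: (2,4)–(3,3) (|2−3| = |4−3| = 1); (2,4)–(4,2) (|2−4| = |4−2| = 2); (3,3)–(4,2) (|3−4| = |3−2| = 1); (4,2)–(5,3) (|4−5| = |2−3| = 1).
Total attacking pairs: 7.

7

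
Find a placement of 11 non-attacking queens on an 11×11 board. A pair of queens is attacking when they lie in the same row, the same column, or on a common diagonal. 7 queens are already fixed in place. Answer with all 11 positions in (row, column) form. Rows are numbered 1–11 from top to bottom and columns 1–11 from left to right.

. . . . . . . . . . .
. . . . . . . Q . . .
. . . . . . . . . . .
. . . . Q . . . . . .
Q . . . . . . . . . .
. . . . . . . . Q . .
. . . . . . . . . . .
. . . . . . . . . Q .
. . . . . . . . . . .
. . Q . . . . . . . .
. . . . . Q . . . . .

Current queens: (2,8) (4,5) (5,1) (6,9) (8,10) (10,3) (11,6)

(1,11) (2,8) (3,2) (4,5) (5,1) (6,9) (7,4) (8,10) (9,7) (10,3) (11,6)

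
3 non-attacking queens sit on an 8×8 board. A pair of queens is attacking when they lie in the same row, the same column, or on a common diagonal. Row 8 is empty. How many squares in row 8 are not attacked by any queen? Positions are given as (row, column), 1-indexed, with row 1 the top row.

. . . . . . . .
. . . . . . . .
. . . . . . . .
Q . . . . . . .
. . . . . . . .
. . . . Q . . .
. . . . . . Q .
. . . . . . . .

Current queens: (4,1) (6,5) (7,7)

(4,1) attacks row 8 at column 1 and diagonals 5.
(6,5) attacks row 8 at column 5 and diagonals 3, 7.
(7,7) attacks row 8 at column 7 and diagonals 6, 8.
Attacked columns: {1, 3, 5, 6, 7, 8}. Safe: {2, 4}.

2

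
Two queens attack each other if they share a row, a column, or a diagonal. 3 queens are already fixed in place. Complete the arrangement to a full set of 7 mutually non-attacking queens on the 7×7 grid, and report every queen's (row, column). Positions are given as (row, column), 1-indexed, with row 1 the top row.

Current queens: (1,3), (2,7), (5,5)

(1,3) (2,7) (3,4) (4,1) (5,5) (6,2) (7,6)

Row 3: attacked by (1,3)→{1,3,5}; (2,7)→{6,7}; (5,5)→{3,5,7}. Safe: 2, 4. Place at column 4.
Row 4: attacked by (1,3)→{3,6}; (2,7)→{5,7}; (3,4)→{3,4,5}; (5,5)→{4,5,6}. Safe: 1, 2. Place at column 1.
Row 6: attacked by (1,3)→{3}; (2,7)→{3,7}; (3,4)→{1,4,7}; (4,1)→{1,3}; (5,5)→{4,5,6}. Safe: 2. Place at column 2.
Row 7: attacked by (1,3)→{3}; (2,7)→{2,7}; (3,4)→{4}; (4,1)→{1,4}; (5,5)→{3,5,7}; (6,2)→{1,2,3}. Safe: 6. Place at column 6.
Columns [3, 7, 4, 1, 5, 2, 6], r−c [-2, -5, -1, 3, 0, 4, 1], r+c [4, 9, 7, 5, 10, 8, 13] are all distinct, so no two queens attack.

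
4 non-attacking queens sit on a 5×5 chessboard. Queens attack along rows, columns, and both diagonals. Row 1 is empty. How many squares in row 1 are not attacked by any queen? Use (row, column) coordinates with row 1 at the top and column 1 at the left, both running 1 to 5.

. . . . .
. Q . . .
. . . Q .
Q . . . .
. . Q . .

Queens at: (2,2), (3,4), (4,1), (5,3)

1

(2,2) attacks row 1 at column 2 and diagonals 1, 3.
(3,4) attacks row 1 at column 4 and diagonals 2.
(4,1) attacks row 1 at column 1 and diagonals 4.
(5,3) attacks row 1 at column 3.
Attacked columns: {1, 2, 3, 4}. Safe: {5}.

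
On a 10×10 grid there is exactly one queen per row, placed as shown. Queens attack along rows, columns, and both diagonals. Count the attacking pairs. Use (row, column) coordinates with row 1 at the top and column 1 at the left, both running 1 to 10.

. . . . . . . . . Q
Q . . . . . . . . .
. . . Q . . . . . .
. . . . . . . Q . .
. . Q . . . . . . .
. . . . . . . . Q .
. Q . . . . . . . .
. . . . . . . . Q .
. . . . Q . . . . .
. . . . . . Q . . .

Same column: (6,9)–(8,9) (column 9).
Same diagonal: (3,4)–(8,9) (|3−8| = |4−9| = 5); (8,9)–(10,7) (|8−10| = |9−7| = 2).
Total attacking pairs: 3.

3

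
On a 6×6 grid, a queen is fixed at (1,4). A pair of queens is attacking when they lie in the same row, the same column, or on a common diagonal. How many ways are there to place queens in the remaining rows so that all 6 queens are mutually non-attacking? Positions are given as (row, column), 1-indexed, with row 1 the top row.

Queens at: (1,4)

Branch on row 2: col 1 → 1; col 2 → 0; col 6 → 0.
Sum: 1 + 0 + 0 = 1.

1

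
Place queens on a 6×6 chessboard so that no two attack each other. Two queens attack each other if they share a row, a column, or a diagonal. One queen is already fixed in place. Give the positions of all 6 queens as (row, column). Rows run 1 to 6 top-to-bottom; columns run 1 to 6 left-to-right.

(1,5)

(1,5) (2,3) (3,1) (4,6) (5,4) (6,2)

Row 2: attacked by (1,5)→{4,5,6}. Safe: 1, 2, 3. Place at column 3.
Row 3: attacked by (1,5)→{3,5}; (2,3)→{2,3,4}. Safe: 1, 6. Place at column 1.
Row 4: attacked by (1,5)→{2,5}; (2,3)→{1,3,5}; (3,1)→{1,2}. Safe: 4, 6. Place at column 6.
Row 5: attacked by (1,5)→{1,5}; (2,3)→{3,6}; (3,1)→{1,3}; (4,6)→{5,6}. Safe: 2, 4. Place at column 4.
Row 6: attacked by (1,5)→{5}; (2,3)→{3}; (3,1)→{1,4}; (4,6)→{4,6}; (5,4)→{3,4,5}. Safe: 2. Place at column 2.
Columns [5, 3, 1, 6, 4, 2], r−c [-4, -1, 2, -2, 1, 4], r+c [6, 5, 4, 10, 9, 8] are all distinct, so no two queens attack.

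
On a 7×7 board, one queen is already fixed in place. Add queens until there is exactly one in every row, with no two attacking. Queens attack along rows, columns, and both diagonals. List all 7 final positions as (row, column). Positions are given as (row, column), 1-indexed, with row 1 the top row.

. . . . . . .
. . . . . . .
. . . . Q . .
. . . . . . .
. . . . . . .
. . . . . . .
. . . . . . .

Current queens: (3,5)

Row 1: attacked by (3,5)→{3,5,7}. Safe: 1, 2, 4, 6. Place at column 4.
Row 2: attacked by (1,4)→{3,4,5}; (3,5)→{4,5,6}. Safe: 1, 2, 7. Place at column 1.
Row 4: attacked by (1,4)→{1,4,7}; (2,1)→{1,3}; (3,5)→{4,5,6}. Safe: 2. Place at column 2.
Row 5: attacked by (1,4)→{4}; (2,1)→{1,4}; (3,5)→{3,5,7}; (4,2)→{1,2,3}. Safe: 6. Place at column 6.
Row 6: attacked by (1,4)→{4}; (2,1)→{1,5}; (3,5)→{2,5}; (4,2)→{2,4}; (5,6)→{5,6,7}. Safe: 3. Place at column 3.
Row 7: attacked by (1,4)→{4}; (2,1)→{1,6}; (3,5)→{1,5}; (4,2)→{2,5}; (5,6)→{4,6}; (6,3)→{2,3,4}. Safe: 7. Place at column 7.
Columns [4, 1, 5, 2, 6, 3, 7], r−c [-3, 1, -2, 2, -1, 3, 0], r+c [5, 3, 8, 6, 11, 9, 14] are all distinct, so no two queens attack.

(1,4) (2,1) (3,5) (4,2) (5,6) (6,3) (7,7)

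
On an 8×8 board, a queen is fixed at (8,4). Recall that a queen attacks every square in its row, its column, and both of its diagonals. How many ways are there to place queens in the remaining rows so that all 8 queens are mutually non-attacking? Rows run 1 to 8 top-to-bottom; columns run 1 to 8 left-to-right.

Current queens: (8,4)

Branch on row 1: col 1 → 1; col 2 → 3; col 3 → 3; col 5 → 3; col 6 → 4; col 7 → 3; col 8 → 1.
Sum: 1 + 3 + 3 + 3 + 4 + 3 + 1 = 18.

18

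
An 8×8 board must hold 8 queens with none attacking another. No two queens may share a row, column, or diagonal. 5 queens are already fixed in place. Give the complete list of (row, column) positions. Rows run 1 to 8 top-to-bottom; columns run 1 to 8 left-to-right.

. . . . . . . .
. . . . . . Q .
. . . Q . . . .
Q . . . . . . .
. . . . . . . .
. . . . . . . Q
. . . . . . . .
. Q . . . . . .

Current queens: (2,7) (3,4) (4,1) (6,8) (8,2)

Row 1: attacked by (2,7)→{6,7,8}; (3,4)→{2,4,6}; (4,1)→{1,4}; (6,8)→{3,8}; (8,2)→{2}. Safe: 5. Place at column 5.
Row 5: attacked by (1,5)→{1,5}; (2,7)→{4,7}; (3,4)→{2,4,6}; (4,1)→{1,2}; (6,8)→{7,8}; (8,2)→{2,5}. Safe: 3. Place at column 3.
Row 7: attacked by (1,5)→{5}; (2,7)→{2,7}; (3,4)→{4,8}; (4,1)→{1,4}; (5,3)→{1,3,5}; (6,8)→{7,8}; (8,2)→{1,2,3}. Safe: 6. Place at column 6.
Columns [5, 7, 4, 1, 3, 8, 6, 2], r−c [-4, -5, -1, 3, 2, -2, 1, 6], r+c [6, 9, 7, 5, 8, 14, 13, 10] are all distinct, so no two queens attack.

(1,5) (2,7) (3,4) (4,1) (5,3) (6,8) (7,6) (8,2)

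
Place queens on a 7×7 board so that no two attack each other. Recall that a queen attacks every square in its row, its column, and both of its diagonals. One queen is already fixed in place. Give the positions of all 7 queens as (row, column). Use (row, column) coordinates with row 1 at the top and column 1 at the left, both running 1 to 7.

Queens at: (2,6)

(1,4) (2,6) (3,1) (4,3) (5,5) (6,7) (7,2)

Row 1: attacked by (2,6)→{5,6,7}. Safe: 1, 2, 3, 4. Place at column 4.
Row 3: attacked by (1,4)→{2,4,6}; (2,6)→{5,6,7}. Safe: 1, 3. Place at column 1.
Row 4: attacked by (1,4)→{1,4,7}; (2,6)→{4,6}; (3,1)→{1,2}. Safe: 3, 5. Place at column 3.
Row 5: attacked by (1,4)→{4}; (2,6)→{3,6}; (3,1)→{1,3}; (4,3)→{2,3,4}. Safe: 5, 7. Place at column 5.
Row 6: attacked by (1,4)→{4}; (2,6)→{2,6}; (3,1)→{1,4}; (4,3)→{1,3,5}; (5,5)→{4,5,6}. Safe: 7. Place at column 7.
Row 7: attacked by (1,4)→{4}; (2,6)→{1,6}; (3,1)→{1,5}; (4,3)→{3,6}; (5,5)→{3,5,7}; (6,7)→{6,7}. Safe: 2. Place at column 2.
Columns [4, 6, 1, 3, 5, 7, 2], r−c [-3, -4, 2, 1, 0, -1, 5], r+c [5, 8, 4, 7, 10, 13, 9] are all distinct, so no two queens attack.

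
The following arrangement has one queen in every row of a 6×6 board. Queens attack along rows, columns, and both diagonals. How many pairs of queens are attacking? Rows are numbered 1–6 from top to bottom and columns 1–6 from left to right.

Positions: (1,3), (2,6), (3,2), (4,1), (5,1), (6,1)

4

Same column: (4,1)–(5,1) (column 1); (4,1)–(6,1) (column 1); (5,1)–(6,1) (column 1).
Same diagonal: (3,2)–(4,1) (|3−4| = |2−1| = 1).
Total attacking pairs: 4.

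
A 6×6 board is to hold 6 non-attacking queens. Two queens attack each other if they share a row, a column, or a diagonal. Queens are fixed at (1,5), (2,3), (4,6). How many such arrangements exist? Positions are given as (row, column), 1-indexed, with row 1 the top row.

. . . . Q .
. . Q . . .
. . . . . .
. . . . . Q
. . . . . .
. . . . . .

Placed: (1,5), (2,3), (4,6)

1

Branch on row 3: col 1 → 1.
Sum: 1 = 1.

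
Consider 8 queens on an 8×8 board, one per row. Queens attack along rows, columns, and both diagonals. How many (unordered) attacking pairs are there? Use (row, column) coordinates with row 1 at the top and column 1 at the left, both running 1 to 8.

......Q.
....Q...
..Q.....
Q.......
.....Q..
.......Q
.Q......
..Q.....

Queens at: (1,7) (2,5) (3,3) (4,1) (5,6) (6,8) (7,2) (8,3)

Same column: (3,3)–(8,3) (column 3).
Same diagonal: (5,6)–(8,3) (|5−8| = |6−3| = 3); (7,2)–(8,3) (|7−8| = |2−3| = 1).
Total attacking pairs: 3.

3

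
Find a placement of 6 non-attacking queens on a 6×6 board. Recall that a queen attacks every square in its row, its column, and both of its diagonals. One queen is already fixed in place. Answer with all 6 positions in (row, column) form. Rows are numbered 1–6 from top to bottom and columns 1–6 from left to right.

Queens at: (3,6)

Row 1: attacked by (3,6)→{4,6}. Safe: 1, 2, 3, 5. Place at column 2.
Row 2: attacked by (1,2)→{1,2,3}; (3,6)→{5,6}. Safe: 4. Place at column 4.
Row 4: attacked by (1,2)→{2,5}; (2,4)→{2,4,6}; (3,6)→{5,6}. Safe: 1, 3. Place at column 1.
Row 5: attacked by (1,2)→{2,6}; (2,4)→{1,4}; (3,6)→{4,6}; (4,1)→{1,2}. Safe: 3, 5. Place at column 3.
Row 6: attacked by (1,2)→{2}; (2,4)→{4}; (3,6)→{3,6}; (4,1)→{1,3}; (5,3)→{2,3,4}. Safe: 5. Place at column 5.
Columns [2, 4, 6, 1, 3, 5], r−c [-1, -2, -3, 3, 2, 1], r+c [3, 6, 9, 5, 8, 11] are all distinct, so no two queens attack.

(1,2) (2,4) (3,6) (4,1) (5,3) (6,5)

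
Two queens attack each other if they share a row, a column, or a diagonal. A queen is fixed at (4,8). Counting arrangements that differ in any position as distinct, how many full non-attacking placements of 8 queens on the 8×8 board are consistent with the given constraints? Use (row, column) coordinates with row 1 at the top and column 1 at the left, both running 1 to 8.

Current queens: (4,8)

18

Branch on row 1: col 1 → 1; col 2 → 2; col 3 → 4; col 4 → 5; col 6 → 4; col 7 → 2.
Sum: 1 + 2 + 4 + 5 + 4 + 2 = 18.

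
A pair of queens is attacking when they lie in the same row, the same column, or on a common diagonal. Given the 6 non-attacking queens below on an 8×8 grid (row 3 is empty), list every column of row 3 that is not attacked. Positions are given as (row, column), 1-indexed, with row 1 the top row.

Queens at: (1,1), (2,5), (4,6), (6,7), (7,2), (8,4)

columns 8

(1,1) attacks row 3 at column 1 and diagonals 3.
(2,5) attacks row 3 at column 5 and diagonals 4, 6.
(4,6) attacks row 3 at column 6 and diagonals 5, 7.
(6,7) attacks row 3 at column 7 and diagonals 4.
(7,2) attacks row 3 at column 2 and diagonals 6.
(8,4) attacks row 3 at column 4.
Attacked columns: {1, 2, 3, 4, 5, 6, 7}. Safe: {8}.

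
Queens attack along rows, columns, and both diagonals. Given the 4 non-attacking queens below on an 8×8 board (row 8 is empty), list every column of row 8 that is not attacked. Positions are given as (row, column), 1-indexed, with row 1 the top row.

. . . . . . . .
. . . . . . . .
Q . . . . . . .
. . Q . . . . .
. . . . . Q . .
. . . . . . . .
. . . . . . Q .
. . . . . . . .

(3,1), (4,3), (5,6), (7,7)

columns 2, 4, 5

(3,1) attacks row 8 at column 1 and diagonals 6.
(4,3) attacks row 8 at column 3 and diagonals 7.
(5,6) attacks row 8 at column 6 and diagonals 3.
(7,7) attacks row 8 at column 7 and diagonals 6, 8.
Attacked columns: {1, 3, 6, 7, 8}. Safe: {2, 4, 5}.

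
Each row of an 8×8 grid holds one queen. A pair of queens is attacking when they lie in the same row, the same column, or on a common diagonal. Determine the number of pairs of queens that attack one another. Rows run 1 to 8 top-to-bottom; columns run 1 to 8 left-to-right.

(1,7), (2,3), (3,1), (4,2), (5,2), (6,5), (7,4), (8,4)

Same column: (4,2)–(5,2) (column 2); (7,4)–(8,4) (column 4).
Same diagonal: (3,1)–(4,2) (|3−4| = |1−2| = 1); (5,2)–(7,4) (|5−7| = |2−4| = 2); (6,5)–(7,4) (|6−7| = |5−4| = 1).
Total attacking pairs: 5.

5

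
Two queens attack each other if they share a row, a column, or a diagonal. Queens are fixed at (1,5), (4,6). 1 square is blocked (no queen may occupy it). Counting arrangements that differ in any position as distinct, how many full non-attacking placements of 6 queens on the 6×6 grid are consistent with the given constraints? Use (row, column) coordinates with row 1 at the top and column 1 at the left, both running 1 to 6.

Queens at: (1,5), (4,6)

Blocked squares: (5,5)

1

Branch on row 2: col 1 → 0; col 2 → 0; col 3 → 1.
Sum: 0 + 0 + 1 = 1.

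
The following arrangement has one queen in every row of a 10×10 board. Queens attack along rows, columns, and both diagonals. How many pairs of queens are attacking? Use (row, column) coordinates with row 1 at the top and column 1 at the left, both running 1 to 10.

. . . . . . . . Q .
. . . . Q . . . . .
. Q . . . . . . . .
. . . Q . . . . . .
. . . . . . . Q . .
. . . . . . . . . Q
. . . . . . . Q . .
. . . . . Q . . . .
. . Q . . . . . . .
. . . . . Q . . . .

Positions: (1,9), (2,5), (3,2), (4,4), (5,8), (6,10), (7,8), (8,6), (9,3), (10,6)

4

Same column: (5,8)–(7,8) (column 8); (8,6)–(10,6) (column 6).
Same diagonal: (2,5)–(5,8) (|2−5| = |5−8| = 3); (6,10)–(10,6) (|6−10| = |10−6| = 4).
Total attacking pairs: 4.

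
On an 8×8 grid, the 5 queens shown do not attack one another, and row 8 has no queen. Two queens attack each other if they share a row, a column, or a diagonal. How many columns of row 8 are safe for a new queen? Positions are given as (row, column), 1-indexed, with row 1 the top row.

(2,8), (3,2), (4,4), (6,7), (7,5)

(2,8) attacks row 8 at column 8 and diagonals 2.
(3,2) attacks row 8 at column 2 and diagonals 7.
(4,4) attacks row 8 at column 4 and diagonals 8.
(6,7) attacks row 8 at column 7 and diagonals 5.
(7,5) attacks row 8 at column 5 and diagonals 4, 6.
Attacked columns: {2, 4, 5, 6, 7, 8}. Safe: {1, 3}.

2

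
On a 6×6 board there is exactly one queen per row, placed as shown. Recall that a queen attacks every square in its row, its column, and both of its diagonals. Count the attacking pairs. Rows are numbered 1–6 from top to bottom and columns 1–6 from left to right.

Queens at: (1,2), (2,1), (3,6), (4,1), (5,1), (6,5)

Same column: (2,1)–(4,1) (column 1); (2,1)–(5,1) (column 1); (4,1)–(5,1) (column 1).
Same diagonal: (1,2)–(2,1) (|1−2| = |2−1| = 1); (2,1)–(6,5) (|2−6| = |1−5| = 4).
Total attacking pairs: 5.

5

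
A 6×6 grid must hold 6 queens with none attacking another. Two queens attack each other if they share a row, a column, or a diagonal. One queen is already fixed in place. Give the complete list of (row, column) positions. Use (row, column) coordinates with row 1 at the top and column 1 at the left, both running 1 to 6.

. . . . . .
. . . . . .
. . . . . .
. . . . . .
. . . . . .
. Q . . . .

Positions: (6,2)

(1,5) (2,3) (3,1) (4,6) (5,4) (6,2)

Row 1: attacked by (6,2)→{2}. Safe: 1, 3, 4, 5, 6. Place at column 5.
Row 2: attacked by (1,5)→{4,5,6}; (6,2)→{2,6}. Safe: 1, 3. Place at column 3.
Row 3: attacked by (1,5)→{3,5}; (2,3)→{2,3,4}; (6,2)→{2,5}. Safe: 1, 6. Place at column 1.
Row 4: attacked by (1,5)→{2,5}; (2,3)→{1,3,5}; (3,1)→{1,2}; (6,2)→{2,4}. Safe: 6. Place at column 6.
Row 5: attacked by (1,5)→{1,5}; (2,3)→{3,6}; (3,1)→{1,3}; (4,6)→{5,6}; (6,2)→{1,2,3}. Safe: 4. Place at column 4.
Columns [5, 3, 1, 6, 4, 2], r−c [-4, -1, 2, -2, 1, 4], r+c [6, 5, 4, 10, 9, 8] are all distinct, so no two queens attack.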